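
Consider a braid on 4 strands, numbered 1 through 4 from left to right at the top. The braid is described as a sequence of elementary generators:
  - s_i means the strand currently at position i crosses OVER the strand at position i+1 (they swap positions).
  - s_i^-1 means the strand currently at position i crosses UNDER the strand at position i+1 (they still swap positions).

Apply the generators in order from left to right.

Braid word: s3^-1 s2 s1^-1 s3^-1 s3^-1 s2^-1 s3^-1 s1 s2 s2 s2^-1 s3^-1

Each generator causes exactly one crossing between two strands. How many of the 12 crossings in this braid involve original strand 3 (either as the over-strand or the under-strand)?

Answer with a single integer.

Answer: 7

Derivation:
Gen 1: crossing 3x4. Involves strand 3? yes. Count so far: 1
Gen 2: crossing 2x4. Involves strand 3? no. Count so far: 1
Gen 3: crossing 1x4. Involves strand 3? no. Count so far: 1
Gen 4: crossing 2x3. Involves strand 3? yes. Count so far: 2
Gen 5: crossing 3x2. Involves strand 3? yes. Count so far: 3
Gen 6: crossing 1x2. Involves strand 3? no. Count so far: 3
Gen 7: crossing 1x3. Involves strand 3? yes. Count so far: 4
Gen 8: crossing 4x2. Involves strand 3? no. Count so far: 4
Gen 9: crossing 4x3. Involves strand 3? yes. Count so far: 5
Gen 10: crossing 3x4. Involves strand 3? yes. Count so far: 6
Gen 11: crossing 4x3. Involves strand 3? yes. Count so far: 7
Gen 12: crossing 4x1. Involves strand 3? no. Count so far: 7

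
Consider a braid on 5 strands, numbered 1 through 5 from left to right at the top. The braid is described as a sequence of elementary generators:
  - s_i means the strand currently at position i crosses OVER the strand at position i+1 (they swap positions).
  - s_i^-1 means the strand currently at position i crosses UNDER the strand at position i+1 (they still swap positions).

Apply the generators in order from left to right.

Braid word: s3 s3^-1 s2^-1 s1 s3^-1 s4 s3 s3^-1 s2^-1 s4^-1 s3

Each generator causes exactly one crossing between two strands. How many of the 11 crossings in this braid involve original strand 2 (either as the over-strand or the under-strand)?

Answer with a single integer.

Answer: 5

Derivation:
Gen 1: crossing 3x4. Involves strand 2? no. Count so far: 0
Gen 2: crossing 4x3. Involves strand 2? no. Count so far: 0
Gen 3: crossing 2x3. Involves strand 2? yes. Count so far: 1
Gen 4: crossing 1x3. Involves strand 2? no. Count so far: 1
Gen 5: crossing 2x4. Involves strand 2? yes. Count so far: 2
Gen 6: crossing 2x5. Involves strand 2? yes. Count so far: 3
Gen 7: crossing 4x5. Involves strand 2? no. Count so far: 3
Gen 8: crossing 5x4. Involves strand 2? no. Count so far: 3
Gen 9: crossing 1x4. Involves strand 2? no. Count so far: 3
Gen 10: crossing 5x2. Involves strand 2? yes. Count so far: 4
Gen 11: crossing 1x2. Involves strand 2? yes. Count so far: 5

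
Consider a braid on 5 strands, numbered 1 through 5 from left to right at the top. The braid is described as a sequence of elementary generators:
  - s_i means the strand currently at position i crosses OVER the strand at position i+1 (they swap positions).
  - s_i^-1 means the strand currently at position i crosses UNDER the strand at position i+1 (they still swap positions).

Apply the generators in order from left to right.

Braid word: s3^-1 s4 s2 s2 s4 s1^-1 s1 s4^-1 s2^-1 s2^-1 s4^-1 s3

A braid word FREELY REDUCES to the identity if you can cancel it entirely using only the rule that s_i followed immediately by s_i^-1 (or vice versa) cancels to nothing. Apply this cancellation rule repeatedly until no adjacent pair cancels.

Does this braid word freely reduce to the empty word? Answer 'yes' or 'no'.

Gen 1 (s3^-1): push. Stack: [s3^-1]
Gen 2 (s4): push. Stack: [s3^-1 s4]
Gen 3 (s2): push. Stack: [s3^-1 s4 s2]
Gen 4 (s2): push. Stack: [s3^-1 s4 s2 s2]
Gen 5 (s4): push. Stack: [s3^-1 s4 s2 s2 s4]
Gen 6 (s1^-1): push. Stack: [s3^-1 s4 s2 s2 s4 s1^-1]
Gen 7 (s1): cancels prior s1^-1. Stack: [s3^-1 s4 s2 s2 s4]
Gen 8 (s4^-1): cancels prior s4. Stack: [s3^-1 s4 s2 s2]
Gen 9 (s2^-1): cancels prior s2. Stack: [s3^-1 s4 s2]
Gen 10 (s2^-1): cancels prior s2. Stack: [s3^-1 s4]
Gen 11 (s4^-1): cancels prior s4. Stack: [s3^-1]
Gen 12 (s3): cancels prior s3^-1. Stack: []
Reduced word: (empty)

Answer: yes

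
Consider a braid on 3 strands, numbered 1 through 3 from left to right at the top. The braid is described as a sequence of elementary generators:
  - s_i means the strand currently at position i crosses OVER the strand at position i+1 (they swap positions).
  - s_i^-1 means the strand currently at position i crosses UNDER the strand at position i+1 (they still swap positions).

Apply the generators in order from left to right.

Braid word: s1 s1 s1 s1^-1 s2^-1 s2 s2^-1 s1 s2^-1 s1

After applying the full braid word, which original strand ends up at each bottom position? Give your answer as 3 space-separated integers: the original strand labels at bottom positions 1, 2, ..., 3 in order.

Answer: 2 3 1

Derivation:
Gen 1 (s1): strand 1 crosses over strand 2. Perm now: [2 1 3]
Gen 2 (s1): strand 2 crosses over strand 1. Perm now: [1 2 3]
Gen 3 (s1): strand 1 crosses over strand 2. Perm now: [2 1 3]
Gen 4 (s1^-1): strand 2 crosses under strand 1. Perm now: [1 2 3]
Gen 5 (s2^-1): strand 2 crosses under strand 3. Perm now: [1 3 2]
Gen 6 (s2): strand 3 crosses over strand 2. Perm now: [1 2 3]
Gen 7 (s2^-1): strand 2 crosses under strand 3. Perm now: [1 3 2]
Gen 8 (s1): strand 1 crosses over strand 3. Perm now: [3 1 2]
Gen 9 (s2^-1): strand 1 crosses under strand 2. Perm now: [3 2 1]
Gen 10 (s1): strand 3 crosses over strand 2. Perm now: [2 3 1]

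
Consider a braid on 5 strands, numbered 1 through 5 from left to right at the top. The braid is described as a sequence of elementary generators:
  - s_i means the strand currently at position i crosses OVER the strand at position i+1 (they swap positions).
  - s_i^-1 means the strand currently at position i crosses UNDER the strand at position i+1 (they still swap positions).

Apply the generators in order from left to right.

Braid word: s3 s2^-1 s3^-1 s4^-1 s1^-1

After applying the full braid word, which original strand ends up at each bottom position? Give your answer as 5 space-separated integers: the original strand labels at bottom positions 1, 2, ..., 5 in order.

Answer: 4 1 3 5 2

Derivation:
Gen 1 (s3): strand 3 crosses over strand 4. Perm now: [1 2 4 3 5]
Gen 2 (s2^-1): strand 2 crosses under strand 4. Perm now: [1 4 2 3 5]
Gen 3 (s3^-1): strand 2 crosses under strand 3. Perm now: [1 4 3 2 5]
Gen 4 (s4^-1): strand 2 crosses under strand 5. Perm now: [1 4 3 5 2]
Gen 5 (s1^-1): strand 1 crosses under strand 4. Perm now: [4 1 3 5 2]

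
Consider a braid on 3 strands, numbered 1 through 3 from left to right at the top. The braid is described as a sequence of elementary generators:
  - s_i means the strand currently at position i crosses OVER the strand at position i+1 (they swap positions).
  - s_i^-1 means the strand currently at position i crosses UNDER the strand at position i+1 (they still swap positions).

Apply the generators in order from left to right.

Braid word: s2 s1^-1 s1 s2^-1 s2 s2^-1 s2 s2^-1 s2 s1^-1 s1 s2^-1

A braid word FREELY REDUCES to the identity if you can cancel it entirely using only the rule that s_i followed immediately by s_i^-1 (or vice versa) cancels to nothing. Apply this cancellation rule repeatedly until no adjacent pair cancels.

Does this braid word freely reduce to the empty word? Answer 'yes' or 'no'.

Gen 1 (s2): push. Stack: [s2]
Gen 2 (s1^-1): push. Stack: [s2 s1^-1]
Gen 3 (s1): cancels prior s1^-1. Stack: [s2]
Gen 4 (s2^-1): cancels prior s2. Stack: []
Gen 5 (s2): push. Stack: [s2]
Gen 6 (s2^-1): cancels prior s2. Stack: []
Gen 7 (s2): push. Stack: [s2]
Gen 8 (s2^-1): cancels prior s2. Stack: []
Gen 9 (s2): push. Stack: [s2]
Gen 10 (s1^-1): push. Stack: [s2 s1^-1]
Gen 11 (s1): cancels prior s1^-1. Stack: [s2]
Gen 12 (s2^-1): cancels prior s2. Stack: []
Reduced word: (empty)

Answer: yes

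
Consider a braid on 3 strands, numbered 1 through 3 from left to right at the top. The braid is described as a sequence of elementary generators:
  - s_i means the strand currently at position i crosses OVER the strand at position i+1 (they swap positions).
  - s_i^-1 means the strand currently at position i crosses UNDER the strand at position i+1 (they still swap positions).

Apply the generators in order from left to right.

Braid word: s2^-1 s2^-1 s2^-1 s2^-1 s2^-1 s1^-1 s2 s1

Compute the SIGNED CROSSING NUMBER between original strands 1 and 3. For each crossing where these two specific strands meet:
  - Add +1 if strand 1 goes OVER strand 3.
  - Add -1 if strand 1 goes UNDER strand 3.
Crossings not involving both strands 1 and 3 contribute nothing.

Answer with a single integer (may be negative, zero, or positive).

Answer: -1

Derivation:
Gen 1: crossing 2x3. Both 1&3? no. Sum: 0
Gen 2: crossing 3x2. Both 1&3? no. Sum: 0
Gen 3: crossing 2x3. Both 1&3? no. Sum: 0
Gen 4: crossing 3x2. Both 1&3? no. Sum: 0
Gen 5: crossing 2x3. Both 1&3? no. Sum: 0
Gen 6: 1 under 3. Both 1&3? yes. Contrib: -1. Sum: -1
Gen 7: crossing 1x2. Both 1&3? no. Sum: -1
Gen 8: crossing 3x2. Both 1&3? no. Sum: -1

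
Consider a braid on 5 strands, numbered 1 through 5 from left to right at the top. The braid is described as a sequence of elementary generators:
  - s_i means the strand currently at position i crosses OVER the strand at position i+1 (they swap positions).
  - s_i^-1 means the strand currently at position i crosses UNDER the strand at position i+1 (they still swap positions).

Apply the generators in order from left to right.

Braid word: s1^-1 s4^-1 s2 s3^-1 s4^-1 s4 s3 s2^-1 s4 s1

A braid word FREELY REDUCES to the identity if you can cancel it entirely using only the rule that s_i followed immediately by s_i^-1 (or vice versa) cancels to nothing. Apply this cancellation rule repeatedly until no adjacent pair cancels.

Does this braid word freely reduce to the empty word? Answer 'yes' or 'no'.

Gen 1 (s1^-1): push. Stack: [s1^-1]
Gen 2 (s4^-1): push. Stack: [s1^-1 s4^-1]
Gen 3 (s2): push. Stack: [s1^-1 s4^-1 s2]
Gen 4 (s3^-1): push. Stack: [s1^-1 s4^-1 s2 s3^-1]
Gen 5 (s4^-1): push. Stack: [s1^-1 s4^-1 s2 s3^-1 s4^-1]
Gen 6 (s4): cancels prior s4^-1. Stack: [s1^-1 s4^-1 s2 s3^-1]
Gen 7 (s3): cancels prior s3^-1. Stack: [s1^-1 s4^-1 s2]
Gen 8 (s2^-1): cancels prior s2. Stack: [s1^-1 s4^-1]
Gen 9 (s4): cancels prior s4^-1. Stack: [s1^-1]
Gen 10 (s1): cancels prior s1^-1. Stack: []
Reduced word: (empty)

Answer: yes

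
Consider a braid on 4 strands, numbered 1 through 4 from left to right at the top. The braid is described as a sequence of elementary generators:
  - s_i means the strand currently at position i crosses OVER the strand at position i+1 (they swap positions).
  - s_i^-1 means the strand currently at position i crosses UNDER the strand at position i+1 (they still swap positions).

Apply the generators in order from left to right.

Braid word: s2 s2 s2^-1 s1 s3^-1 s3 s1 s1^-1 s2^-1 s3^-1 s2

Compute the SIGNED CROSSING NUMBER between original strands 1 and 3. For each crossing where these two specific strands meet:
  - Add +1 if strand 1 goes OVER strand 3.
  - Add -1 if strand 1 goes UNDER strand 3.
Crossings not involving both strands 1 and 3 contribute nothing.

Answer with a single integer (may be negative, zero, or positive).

Gen 1: crossing 2x3. Both 1&3? no. Sum: 0
Gen 2: crossing 3x2. Both 1&3? no. Sum: 0
Gen 3: crossing 2x3. Both 1&3? no. Sum: 0
Gen 4: 1 over 3. Both 1&3? yes. Contrib: +1. Sum: 1
Gen 5: crossing 2x4. Both 1&3? no. Sum: 1
Gen 6: crossing 4x2. Both 1&3? no. Sum: 1
Gen 7: 3 over 1. Both 1&3? yes. Contrib: -1. Sum: 0
Gen 8: 1 under 3. Both 1&3? yes. Contrib: -1. Sum: -1
Gen 9: crossing 1x2. Both 1&3? no. Sum: -1
Gen 10: crossing 1x4. Both 1&3? no. Sum: -1
Gen 11: crossing 2x4. Both 1&3? no. Sum: -1

Answer: -1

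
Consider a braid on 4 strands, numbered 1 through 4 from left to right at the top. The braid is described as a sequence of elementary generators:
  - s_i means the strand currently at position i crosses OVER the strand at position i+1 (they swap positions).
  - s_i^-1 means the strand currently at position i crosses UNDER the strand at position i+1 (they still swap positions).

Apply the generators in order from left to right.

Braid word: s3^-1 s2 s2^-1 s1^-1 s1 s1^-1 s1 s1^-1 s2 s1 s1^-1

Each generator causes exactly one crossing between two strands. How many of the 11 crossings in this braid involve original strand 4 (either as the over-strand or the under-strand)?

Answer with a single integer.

Answer: 6

Derivation:
Gen 1: crossing 3x4. Involves strand 4? yes. Count so far: 1
Gen 2: crossing 2x4. Involves strand 4? yes. Count so far: 2
Gen 3: crossing 4x2. Involves strand 4? yes. Count so far: 3
Gen 4: crossing 1x2. Involves strand 4? no. Count so far: 3
Gen 5: crossing 2x1. Involves strand 4? no. Count so far: 3
Gen 6: crossing 1x2. Involves strand 4? no. Count so far: 3
Gen 7: crossing 2x1. Involves strand 4? no. Count so far: 3
Gen 8: crossing 1x2. Involves strand 4? no. Count so far: 3
Gen 9: crossing 1x4. Involves strand 4? yes. Count so far: 4
Gen 10: crossing 2x4. Involves strand 4? yes. Count so far: 5
Gen 11: crossing 4x2. Involves strand 4? yes. Count so far: 6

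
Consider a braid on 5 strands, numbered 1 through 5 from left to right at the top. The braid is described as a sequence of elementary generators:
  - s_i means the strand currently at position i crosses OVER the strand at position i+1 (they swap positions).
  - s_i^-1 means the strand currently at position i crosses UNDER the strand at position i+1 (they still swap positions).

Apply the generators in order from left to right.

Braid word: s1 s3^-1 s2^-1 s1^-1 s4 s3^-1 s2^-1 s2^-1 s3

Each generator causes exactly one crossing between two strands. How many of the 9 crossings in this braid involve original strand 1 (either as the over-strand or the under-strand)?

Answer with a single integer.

Answer: 4

Derivation:
Gen 1: crossing 1x2. Involves strand 1? yes. Count so far: 1
Gen 2: crossing 3x4. Involves strand 1? no. Count so far: 1
Gen 3: crossing 1x4. Involves strand 1? yes. Count so far: 2
Gen 4: crossing 2x4. Involves strand 1? no. Count so far: 2
Gen 5: crossing 3x5. Involves strand 1? no. Count so far: 2
Gen 6: crossing 1x5. Involves strand 1? yes. Count so far: 3
Gen 7: crossing 2x5. Involves strand 1? no. Count so far: 3
Gen 8: crossing 5x2. Involves strand 1? no. Count so far: 3
Gen 9: crossing 5x1. Involves strand 1? yes. Count so far: 4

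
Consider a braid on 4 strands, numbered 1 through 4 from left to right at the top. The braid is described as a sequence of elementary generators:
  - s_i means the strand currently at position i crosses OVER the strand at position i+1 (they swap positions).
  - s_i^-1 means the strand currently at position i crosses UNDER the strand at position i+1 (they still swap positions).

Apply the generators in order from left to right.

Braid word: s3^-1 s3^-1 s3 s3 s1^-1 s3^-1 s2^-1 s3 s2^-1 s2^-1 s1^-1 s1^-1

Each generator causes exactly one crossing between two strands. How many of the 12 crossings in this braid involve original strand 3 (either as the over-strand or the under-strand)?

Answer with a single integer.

Gen 1: crossing 3x4. Involves strand 3? yes. Count so far: 1
Gen 2: crossing 4x3. Involves strand 3? yes. Count so far: 2
Gen 3: crossing 3x4. Involves strand 3? yes. Count so far: 3
Gen 4: crossing 4x3. Involves strand 3? yes. Count so far: 4
Gen 5: crossing 1x2. Involves strand 3? no. Count so far: 4
Gen 6: crossing 3x4. Involves strand 3? yes. Count so far: 5
Gen 7: crossing 1x4. Involves strand 3? no. Count so far: 5
Gen 8: crossing 1x3. Involves strand 3? yes. Count so far: 6
Gen 9: crossing 4x3. Involves strand 3? yes. Count so far: 7
Gen 10: crossing 3x4. Involves strand 3? yes. Count so far: 8
Gen 11: crossing 2x4. Involves strand 3? no. Count so far: 8
Gen 12: crossing 4x2. Involves strand 3? no. Count so far: 8

Answer: 8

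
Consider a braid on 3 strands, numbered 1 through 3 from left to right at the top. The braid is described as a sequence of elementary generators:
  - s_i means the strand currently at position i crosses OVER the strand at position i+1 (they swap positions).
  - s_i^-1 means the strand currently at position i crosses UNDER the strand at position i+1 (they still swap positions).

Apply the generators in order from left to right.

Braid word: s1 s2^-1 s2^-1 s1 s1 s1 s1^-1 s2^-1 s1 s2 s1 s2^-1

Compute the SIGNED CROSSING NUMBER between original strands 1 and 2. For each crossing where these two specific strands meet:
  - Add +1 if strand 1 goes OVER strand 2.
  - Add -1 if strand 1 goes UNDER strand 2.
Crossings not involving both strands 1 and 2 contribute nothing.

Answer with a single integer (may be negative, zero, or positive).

Answer: -2

Derivation:
Gen 1: 1 over 2. Both 1&2? yes. Contrib: +1. Sum: 1
Gen 2: crossing 1x3. Both 1&2? no. Sum: 1
Gen 3: crossing 3x1. Both 1&2? no. Sum: 1
Gen 4: 2 over 1. Both 1&2? yes. Contrib: -1. Sum: 0
Gen 5: 1 over 2. Both 1&2? yes. Contrib: +1. Sum: 1
Gen 6: 2 over 1. Both 1&2? yes. Contrib: -1. Sum: 0
Gen 7: 1 under 2. Both 1&2? yes. Contrib: -1. Sum: -1
Gen 8: crossing 1x3. Both 1&2? no. Sum: -1
Gen 9: crossing 2x3. Both 1&2? no. Sum: -1
Gen 10: 2 over 1. Both 1&2? yes. Contrib: -1. Sum: -2
Gen 11: crossing 3x1. Both 1&2? no. Sum: -2
Gen 12: crossing 3x2. Both 1&2? no. Sum: -2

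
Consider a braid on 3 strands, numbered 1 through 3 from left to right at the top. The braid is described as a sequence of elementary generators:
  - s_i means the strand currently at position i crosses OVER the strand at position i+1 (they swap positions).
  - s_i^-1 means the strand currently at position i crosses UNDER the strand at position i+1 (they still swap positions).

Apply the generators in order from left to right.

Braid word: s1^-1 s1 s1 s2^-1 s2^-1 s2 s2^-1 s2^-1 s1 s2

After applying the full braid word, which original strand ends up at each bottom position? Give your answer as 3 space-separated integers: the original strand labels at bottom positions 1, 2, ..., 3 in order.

Gen 1 (s1^-1): strand 1 crosses under strand 2. Perm now: [2 1 3]
Gen 2 (s1): strand 2 crosses over strand 1. Perm now: [1 2 3]
Gen 3 (s1): strand 1 crosses over strand 2. Perm now: [2 1 3]
Gen 4 (s2^-1): strand 1 crosses under strand 3. Perm now: [2 3 1]
Gen 5 (s2^-1): strand 3 crosses under strand 1. Perm now: [2 1 3]
Gen 6 (s2): strand 1 crosses over strand 3. Perm now: [2 3 1]
Gen 7 (s2^-1): strand 3 crosses under strand 1. Perm now: [2 1 3]
Gen 8 (s2^-1): strand 1 crosses under strand 3. Perm now: [2 3 1]
Gen 9 (s1): strand 2 crosses over strand 3. Perm now: [3 2 1]
Gen 10 (s2): strand 2 crosses over strand 1. Perm now: [3 1 2]

Answer: 3 1 2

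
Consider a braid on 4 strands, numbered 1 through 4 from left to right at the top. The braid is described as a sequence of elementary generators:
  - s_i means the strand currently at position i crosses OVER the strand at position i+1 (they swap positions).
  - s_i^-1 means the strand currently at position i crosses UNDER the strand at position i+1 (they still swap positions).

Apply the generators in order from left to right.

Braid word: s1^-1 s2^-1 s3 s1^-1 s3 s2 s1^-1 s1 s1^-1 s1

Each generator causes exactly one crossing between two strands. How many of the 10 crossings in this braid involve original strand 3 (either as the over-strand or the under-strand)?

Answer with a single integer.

Answer: 6

Derivation:
Gen 1: crossing 1x2. Involves strand 3? no. Count so far: 0
Gen 2: crossing 1x3. Involves strand 3? yes. Count so far: 1
Gen 3: crossing 1x4. Involves strand 3? no. Count so far: 1
Gen 4: crossing 2x3. Involves strand 3? yes. Count so far: 2
Gen 5: crossing 4x1. Involves strand 3? no. Count so far: 2
Gen 6: crossing 2x1. Involves strand 3? no. Count so far: 2
Gen 7: crossing 3x1. Involves strand 3? yes. Count so far: 3
Gen 8: crossing 1x3. Involves strand 3? yes. Count so far: 4
Gen 9: crossing 3x1. Involves strand 3? yes. Count so far: 5
Gen 10: crossing 1x3. Involves strand 3? yes. Count so far: 6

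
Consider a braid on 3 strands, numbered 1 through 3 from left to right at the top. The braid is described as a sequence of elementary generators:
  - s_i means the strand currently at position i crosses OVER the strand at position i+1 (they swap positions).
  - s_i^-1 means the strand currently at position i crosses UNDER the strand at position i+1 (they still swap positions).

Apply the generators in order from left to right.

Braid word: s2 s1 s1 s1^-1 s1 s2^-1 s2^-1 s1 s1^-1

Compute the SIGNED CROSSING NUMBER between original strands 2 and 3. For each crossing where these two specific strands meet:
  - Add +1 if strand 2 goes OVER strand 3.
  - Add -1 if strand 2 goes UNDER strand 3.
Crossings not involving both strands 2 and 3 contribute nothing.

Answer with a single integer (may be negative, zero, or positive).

Answer: 1

Derivation:
Gen 1: 2 over 3. Both 2&3? yes. Contrib: +1. Sum: 1
Gen 2: crossing 1x3. Both 2&3? no. Sum: 1
Gen 3: crossing 3x1. Both 2&3? no. Sum: 1
Gen 4: crossing 1x3. Both 2&3? no. Sum: 1
Gen 5: crossing 3x1. Both 2&3? no. Sum: 1
Gen 6: 3 under 2. Both 2&3? yes. Contrib: +1. Sum: 2
Gen 7: 2 under 3. Both 2&3? yes. Contrib: -1. Sum: 1
Gen 8: crossing 1x3. Both 2&3? no. Sum: 1
Gen 9: crossing 3x1. Both 2&3? no. Sum: 1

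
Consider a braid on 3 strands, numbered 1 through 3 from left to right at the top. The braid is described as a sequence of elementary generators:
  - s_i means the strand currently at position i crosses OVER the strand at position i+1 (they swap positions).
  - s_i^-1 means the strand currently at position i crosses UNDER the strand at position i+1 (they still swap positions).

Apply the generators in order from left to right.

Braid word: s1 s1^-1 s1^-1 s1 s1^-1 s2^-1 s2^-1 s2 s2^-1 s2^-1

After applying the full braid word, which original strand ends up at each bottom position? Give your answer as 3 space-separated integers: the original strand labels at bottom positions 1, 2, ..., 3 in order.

Answer: 2 3 1

Derivation:
Gen 1 (s1): strand 1 crosses over strand 2. Perm now: [2 1 3]
Gen 2 (s1^-1): strand 2 crosses under strand 1. Perm now: [1 2 3]
Gen 3 (s1^-1): strand 1 crosses under strand 2. Perm now: [2 1 3]
Gen 4 (s1): strand 2 crosses over strand 1. Perm now: [1 2 3]
Gen 5 (s1^-1): strand 1 crosses under strand 2. Perm now: [2 1 3]
Gen 6 (s2^-1): strand 1 crosses under strand 3. Perm now: [2 3 1]
Gen 7 (s2^-1): strand 3 crosses under strand 1. Perm now: [2 1 3]
Gen 8 (s2): strand 1 crosses over strand 3. Perm now: [2 3 1]
Gen 9 (s2^-1): strand 3 crosses under strand 1. Perm now: [2 1 3]
Gen 10 (s2^-1): strand 1 crosses under strand 3. Perm now: [2 3 1]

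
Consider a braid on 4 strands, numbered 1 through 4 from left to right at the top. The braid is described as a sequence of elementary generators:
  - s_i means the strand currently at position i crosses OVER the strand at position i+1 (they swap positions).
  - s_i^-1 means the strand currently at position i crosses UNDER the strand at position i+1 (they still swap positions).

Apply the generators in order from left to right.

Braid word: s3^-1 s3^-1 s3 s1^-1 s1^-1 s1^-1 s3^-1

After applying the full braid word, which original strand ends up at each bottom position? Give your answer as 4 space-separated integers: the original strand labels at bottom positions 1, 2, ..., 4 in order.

Gen 1 (s3^-1): strand 3 crosses under strand 4. Perm now: [1 2 4 3]
Gen 2 (s3^-1): strand 4 crosses under strand 3. Perm now: [1 2 3 4]
Gen 3 (s3): strand 3 crosses over strand 4. Perm now: [1 2 4 3]
Gen 4 (s1^-1): strand 1 crosses under strand 2. Perm now: [2 1 4 3]
Gen 5 (s1^-1): strand 2 crosses under strand 1. Perm now: [1 2 4 3]
Gen 6 (s1^-1): strand 1 crosses under strand 2. Perm now: [2 1 4 3]
Gen 7 (s3^-1): strand 4 crosses under strand 3. Perm now: [2 1 3 4]

Answer: 2 1 3 4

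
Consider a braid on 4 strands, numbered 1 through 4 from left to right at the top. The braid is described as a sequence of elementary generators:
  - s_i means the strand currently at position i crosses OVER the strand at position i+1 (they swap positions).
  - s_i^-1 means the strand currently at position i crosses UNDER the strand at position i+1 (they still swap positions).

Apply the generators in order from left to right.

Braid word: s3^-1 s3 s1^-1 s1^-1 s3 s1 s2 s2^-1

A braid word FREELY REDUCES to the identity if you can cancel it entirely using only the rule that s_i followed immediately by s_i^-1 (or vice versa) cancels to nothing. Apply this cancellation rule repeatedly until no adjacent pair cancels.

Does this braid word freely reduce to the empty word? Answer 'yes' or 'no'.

Gen 1 (s3^-1): push. Stack: [s3^-1]
Gen 2 (s3): cancels prior s3^-1. Stack: []
Gen 3 (s1^-1): push. Stack: [s1^-1]
Gen 4 (s1^-1): push. Stack: [s1^-1 s1^-1]
Gen 5 (s3): push. Stack: [s1^-1 s1^-1 s3]
Gen 6 (s1): push. Stack: [s1^-1 s1^-1 s3 s1]
Gen 7 (s2): push. Stack: [s1^-1 s1^-1 s3 s1 s2]
Gen 8 (s2^-1): cancels prior s2. Stack: [s1^-1 s1^-1 s3 s1]
Reduced word: s1^-1 s1^-1 s3 s1

Answer: no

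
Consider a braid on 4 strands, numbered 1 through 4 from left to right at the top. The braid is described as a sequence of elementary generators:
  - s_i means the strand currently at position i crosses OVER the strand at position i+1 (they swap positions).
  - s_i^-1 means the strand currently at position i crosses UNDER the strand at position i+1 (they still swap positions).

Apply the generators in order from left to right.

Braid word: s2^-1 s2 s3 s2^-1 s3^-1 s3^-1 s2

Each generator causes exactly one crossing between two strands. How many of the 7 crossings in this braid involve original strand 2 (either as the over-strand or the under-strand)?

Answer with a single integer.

Answer: 6

Derivation:
Gen 1: crossing 2x3. Involves strand 2? yes. Count so far: 1
Gen 2: crossing 3x2. Involves strand 2? yes. Count so far: 2
Gen 3: crossing 3x4. Involves strand 2? no. Count so far: 2
Gen 4: crossing 2x4. Involves strand 2? yes. Count so far: 3
Gen 5: crossing 2x3. Involves strand 2? yes. Count so far: 4
Gen 6: crossing 3x2. Involves strand 2? yes. Count so far: 5
Gen 7: crossing 4x2. Involves strand 2? yes. Count so far: 6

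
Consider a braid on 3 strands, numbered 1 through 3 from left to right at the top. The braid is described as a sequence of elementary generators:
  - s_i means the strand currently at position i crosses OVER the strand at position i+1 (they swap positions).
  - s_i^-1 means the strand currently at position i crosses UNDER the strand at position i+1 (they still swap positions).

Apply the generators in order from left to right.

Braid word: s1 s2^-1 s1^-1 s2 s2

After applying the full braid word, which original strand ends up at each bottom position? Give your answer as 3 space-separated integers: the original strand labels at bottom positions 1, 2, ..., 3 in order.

Gen 1 (s1): strand 1 crosses over strand 2. Perm now: [2 1 3]
Gen 2 (s2^-1): strand 1 crosses under strand 3. Perm now: [2 3 1]
Gen 3 (s1^-1): strand 2 crosses under strand 3. Perm now: [3 2 1]
Gen 4 (s2): strand 2 crosses over strand 1. Perm now: [3 1 2]
Gen 5 (s2): strand 1 crosses over strand 2. Perm now: [3 2 1]

Answer: 3 2 1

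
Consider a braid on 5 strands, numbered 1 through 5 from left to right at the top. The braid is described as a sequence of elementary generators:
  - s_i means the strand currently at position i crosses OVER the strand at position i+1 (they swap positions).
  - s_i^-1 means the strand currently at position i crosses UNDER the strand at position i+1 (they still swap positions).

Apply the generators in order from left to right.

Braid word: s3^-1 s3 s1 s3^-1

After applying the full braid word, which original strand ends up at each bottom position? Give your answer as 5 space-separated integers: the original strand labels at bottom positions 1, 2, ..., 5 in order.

Gen 1 (s3^-1): strand 3 crosses under strand 4. Perm now: [1 2 4 3 5]
Gen 2 (s3): strand 4 crosses over strand 3. Perm now: [1 2 3 4 5]
Gen 3 (s1): strand 1 crosses over strand 2. Perm now: [2 1 3 4 5]
Gen 4 (s3^-1): strand 3 crosses under strand 4. Perm now: [2 1 4 3 5]

Answer: 2 1 4 3 5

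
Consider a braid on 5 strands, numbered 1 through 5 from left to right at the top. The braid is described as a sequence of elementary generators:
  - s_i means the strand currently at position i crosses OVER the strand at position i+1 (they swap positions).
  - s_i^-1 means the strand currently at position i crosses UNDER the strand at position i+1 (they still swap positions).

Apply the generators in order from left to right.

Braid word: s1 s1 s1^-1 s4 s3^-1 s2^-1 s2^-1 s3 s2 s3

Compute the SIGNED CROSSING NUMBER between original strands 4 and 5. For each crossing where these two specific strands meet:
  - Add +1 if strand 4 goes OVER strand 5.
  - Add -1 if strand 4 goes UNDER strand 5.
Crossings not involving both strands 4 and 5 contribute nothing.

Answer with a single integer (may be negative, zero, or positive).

Gen 1: crossing 1x2. Both 4&5? no. Sum: 0
Gen 2: crossing 2x1. Both 4&5? no. Sum: 0
Gen 3: crossing 1x2. Both 4&5? no. Sum: 0
Gen 4: 4 over 5. Both 4&5? yes. Contrib: +1. Sum: 1
Gen 5: crossing 3x5. Both 4&5? no. Sum: 1
Gen 6: crossing 1x5. Both 4&5? no. Sum: 1
Gen 7: crossing 5x1. Both 4&5? no. Sum: 1
Gen 8: crossing 5x3. Both 4&5? no. Sum: 1
Gen 9: crossing 1x3. Both 4&5? no. Sum: 1
Gen 10: crossing 1x5. Both 4&5? no. Sum: 1

Answer: 1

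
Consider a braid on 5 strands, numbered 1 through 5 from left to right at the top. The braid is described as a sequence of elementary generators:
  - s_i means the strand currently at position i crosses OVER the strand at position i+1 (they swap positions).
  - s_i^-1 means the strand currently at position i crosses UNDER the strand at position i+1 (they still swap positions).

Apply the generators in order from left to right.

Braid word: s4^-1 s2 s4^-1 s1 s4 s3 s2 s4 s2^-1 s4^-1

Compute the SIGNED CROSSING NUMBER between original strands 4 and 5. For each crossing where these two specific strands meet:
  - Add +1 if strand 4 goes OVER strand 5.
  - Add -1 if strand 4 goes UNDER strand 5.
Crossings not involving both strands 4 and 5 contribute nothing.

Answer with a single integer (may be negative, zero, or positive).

Gen 1: 4 under 5. Both 4&5? yes. Contrib: -1. Sum: -1
Gen 2: crossing 2x3. Both 4&5? no. Sum: -1
Gen 3: 5 under 4. Both 4&5? yes. Contrib: +1. Sum: 0
Gen 4: crossing 1x3. Both 4&5? no. Sum: 0
Gen 5: 4 over 5. Both 4&5? yes. Contrib: +1. Sum: 1
Gen 6: crossing 2x5. Both 4&5? no. Sum: 1
Gen 7: crossing 1x5. Both 4&5? no. Sum: 1
Gen 8: crossing 2x4. Both 4&5? no. Sum: 1
Gen 9: crossing 5x1. Both 4&5? no. Sum: 1
Gen 10: crossing 4x2. Both 4&5? no. Sum: 1

Answer: 1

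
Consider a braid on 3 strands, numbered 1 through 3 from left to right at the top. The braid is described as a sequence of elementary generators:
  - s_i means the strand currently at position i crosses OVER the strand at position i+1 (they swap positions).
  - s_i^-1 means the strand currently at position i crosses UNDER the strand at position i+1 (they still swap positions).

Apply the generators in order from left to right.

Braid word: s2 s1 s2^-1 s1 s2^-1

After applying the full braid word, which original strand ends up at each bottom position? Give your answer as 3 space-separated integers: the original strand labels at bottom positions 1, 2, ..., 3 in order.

Gen 1 (s2): strand 2 crosses over strand 3. Perm now: [1 3 2]
Gen 2 (s1): strand 1 crosses over strand 3. Perm now: [3 1 2]
Gen 3 (s2^-1): strand 1 crosses under strand 2. Perm now: [3 2 1]
Gen 4 (s1): strand 3 crosses over strand 2. Perm now: [2 3 1]
Gen 5 (s2^-1): strand 3 crosses under strand 1. Perm now: [2 1 3]

Answer: 2 1 3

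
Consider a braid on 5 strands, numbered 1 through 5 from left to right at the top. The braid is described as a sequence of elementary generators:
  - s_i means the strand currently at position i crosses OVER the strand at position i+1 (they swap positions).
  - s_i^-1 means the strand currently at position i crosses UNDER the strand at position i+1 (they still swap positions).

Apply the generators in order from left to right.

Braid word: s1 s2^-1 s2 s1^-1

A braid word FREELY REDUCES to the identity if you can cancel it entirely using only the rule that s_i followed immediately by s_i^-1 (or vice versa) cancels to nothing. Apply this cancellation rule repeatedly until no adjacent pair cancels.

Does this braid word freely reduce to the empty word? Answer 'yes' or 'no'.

Answer: yes

Derivation:
Gen 1 (s1): push. Stack: [s1]
Gen 2 (s2^-1): push. Stack: [s1 s2^-1]
Gen 3 (s2): cancels prior s2^-1. Stack: [s1]
Gen 4 (s1^-1): cancels prior s1. Stack: []
Reduced word: (empty)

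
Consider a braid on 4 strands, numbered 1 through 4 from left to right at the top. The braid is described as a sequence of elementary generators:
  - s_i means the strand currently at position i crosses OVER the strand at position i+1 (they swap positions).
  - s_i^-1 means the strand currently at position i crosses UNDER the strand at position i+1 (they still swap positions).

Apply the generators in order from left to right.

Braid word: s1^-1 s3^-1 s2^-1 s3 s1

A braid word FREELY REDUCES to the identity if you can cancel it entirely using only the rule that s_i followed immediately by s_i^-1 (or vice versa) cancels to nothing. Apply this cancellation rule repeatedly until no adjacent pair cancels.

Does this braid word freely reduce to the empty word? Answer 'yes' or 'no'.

Answer: no

Derivation:
Gen 1 (s1^-1): push. Stack: [s1^-1]
Gen 2 (s3^-1): push. Stack: [s1^-1 s3^-1]
Gen 3 (s2^-1): push. Stack: [s1^-1 s3^-1 s2^-1]
Gen 4 (s3): push. Stack: [s1^-1 s3^-1 s2^-1 s3]
Gen 5 (s1): push. Stack: [s1^-1 s3^-1 s2^-1 s3 s1]
Reduced word: s1^-1 s3^-1 s2^-1 s3 s1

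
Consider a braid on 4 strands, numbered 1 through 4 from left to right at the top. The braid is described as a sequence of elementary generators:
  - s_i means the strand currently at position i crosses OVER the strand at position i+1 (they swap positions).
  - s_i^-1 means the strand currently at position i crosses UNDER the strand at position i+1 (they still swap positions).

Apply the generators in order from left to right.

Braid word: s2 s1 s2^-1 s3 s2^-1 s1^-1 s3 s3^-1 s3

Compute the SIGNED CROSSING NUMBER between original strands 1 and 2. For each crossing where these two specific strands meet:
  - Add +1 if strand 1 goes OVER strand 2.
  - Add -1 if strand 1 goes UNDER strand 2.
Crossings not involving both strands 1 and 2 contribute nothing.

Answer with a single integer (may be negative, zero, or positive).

Answer: -4

Derivation:
Gen 1: crossing 2x3. Both 1&2? no. Sum: 0
Gen 2: crossing 1x3. Both 1&2? no. Sum: 0
Gen 3: 1 under 2. Both 1&2? yes. Contrib: -1. Sum: -1
Gen 4: crossing 1x4. Both 1&2? no. Sum: -1
Gen 5: crossing 2x4. Both 1&2? no. Sum: -1
Gen 6: crossing 3x4. Both 1&2? no. Sum: -1
Gen 7: 2 over 1. Both 1&2? yes. Contrib: -1. Sum: -2
Gen 8: 1 under 2. Both 1&2? yes. Contrib: -1. Sum: -3
Gen 9: 2 over 1. Both 1&2? yes. Contrib: -1. Sum: -4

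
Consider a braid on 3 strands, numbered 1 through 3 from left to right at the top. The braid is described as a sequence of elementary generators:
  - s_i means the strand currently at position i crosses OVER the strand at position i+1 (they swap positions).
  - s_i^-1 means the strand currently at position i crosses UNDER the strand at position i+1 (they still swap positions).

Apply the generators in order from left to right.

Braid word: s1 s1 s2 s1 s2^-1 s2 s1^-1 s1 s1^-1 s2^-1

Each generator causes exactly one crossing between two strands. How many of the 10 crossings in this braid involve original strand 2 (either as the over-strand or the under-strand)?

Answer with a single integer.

Gen 1: crossing 1x2. Involves strand 2? yes. Count so far: 1
Gen 2: crossing 2x1. Involves strand 2? yes. Count so far: 2
Gen 3: crossing 2x3. Involves strand 2? yes. Count so far: 3
Gen 4: crossing 1x3. Involves strand 2? no. Count so far: 3
Gen 5: crossing 1x2. Involves strand 2? yes. Count so far: 4
Gen 6: crossing 2x1. Involves strand 2? yes. Count so far: 5
Gen 7: crossing 3x1. Involves strand 2? no. Count so far: 5
Gen 8: crossing 1x3. Involves strand 2? no. Count so far: 5
Gen 9: crossing 3x1. Involves strand 2? no. Count so far: 5
Gen 10: crossing 3x2. Involves strand 2? yes. Count so far: 6

Answer: 6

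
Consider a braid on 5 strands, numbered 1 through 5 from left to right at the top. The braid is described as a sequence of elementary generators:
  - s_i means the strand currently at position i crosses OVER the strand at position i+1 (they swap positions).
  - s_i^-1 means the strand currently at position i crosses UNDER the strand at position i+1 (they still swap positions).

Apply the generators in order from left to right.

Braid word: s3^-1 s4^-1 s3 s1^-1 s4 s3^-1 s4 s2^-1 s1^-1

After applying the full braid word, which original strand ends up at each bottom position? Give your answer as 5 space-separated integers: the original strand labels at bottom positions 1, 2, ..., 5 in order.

Answer: 3 2 1 4 5

Derivation:
Gen 1 (s3^-1): strand 3 crosses under strand 4. Perm now: [1 2 4 3 5]
Gen 2 (s4^-1): strand 3 crosses under strand 5. Perm now: [1 2 4 5 3]
Gen 3 (s3): strand 4 crosses over strand 5. Perm now: [1 2 5 4 3]
Gen 4 (s1^-1): strand 1 crosses under strand 2. Perm now: [2 1 5 4 3]
Gen 5 (s4): strand 4 crosses over strand 3. Perm now: [2 1 5 3 4]
Gen 6 (s3^-1): strand 5 crosses under strand 3. Perm now: [2 1 3 5 4]
Gen 7 (s4): strand 5 crosses over strand 4. Perm now: [2 1 3 4 5]
Gen 8 (s2^-1): strand 1 crosses under strand 3. Perm now: [2 3 1 4 5]
Gen 9 (s1^-1): strand 2 crosses under strand 3. Perm now: [3 2 1 4 5]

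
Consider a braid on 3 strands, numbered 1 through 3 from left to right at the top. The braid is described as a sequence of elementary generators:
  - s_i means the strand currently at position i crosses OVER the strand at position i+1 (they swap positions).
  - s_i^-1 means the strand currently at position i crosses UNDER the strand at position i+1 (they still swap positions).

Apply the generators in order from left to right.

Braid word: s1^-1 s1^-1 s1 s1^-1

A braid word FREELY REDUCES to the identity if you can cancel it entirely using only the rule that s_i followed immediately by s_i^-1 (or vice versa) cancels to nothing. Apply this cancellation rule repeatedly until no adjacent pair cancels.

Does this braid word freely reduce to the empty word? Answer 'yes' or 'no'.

Gen 1 (s1^-1): push. Stack: [s1^-1]
Gen 2 (s1^-1): push. Stack: [s1^-1 s1^-1]
Gen 3 (s1): cancels prior s1^-1. Stack: [s1^-1]
Gen 4 (s1^-1): push. Stack: [s1^-1 s1^-1]
Reduced word: s1^-1 s1^-1

Answer: no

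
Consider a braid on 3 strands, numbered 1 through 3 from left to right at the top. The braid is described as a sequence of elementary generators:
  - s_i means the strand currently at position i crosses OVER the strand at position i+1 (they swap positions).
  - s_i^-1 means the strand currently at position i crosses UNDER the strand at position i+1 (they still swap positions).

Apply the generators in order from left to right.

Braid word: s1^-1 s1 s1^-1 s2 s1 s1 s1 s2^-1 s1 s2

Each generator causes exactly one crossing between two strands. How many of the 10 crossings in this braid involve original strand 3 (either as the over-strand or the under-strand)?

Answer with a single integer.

Gen 1: crossing 1x2. Involves strand 3? no. Count so far: 0
Gen 2: crossing 2x1. Involves strand 3? no. Count so far: 0
Gen 3: crossing 1x2. Involves strand 3? no. Count so far: 0
Gen 4: crossing 1x3. Involves strand 3? yes. Count so far: 1
Gen 5: crossing 2x3. Involves strand 3? yes. Count so far: 2
Gen 6: crossing 3x2. Involves strand 3? yes. Count so far: 3
Gen 7: crossing 2x3. Involves strand 3? yes. Count so far: 4
Gen 8: crossing 2x1. Involves strand 3? no. Count so far: 4
Gen 9: crossing 3x1. Involves strand 3? yes. Count so far: 5
Gen 10: crossing 3x2. Involves strand 3? yes. Count so far: 6

Answer: 6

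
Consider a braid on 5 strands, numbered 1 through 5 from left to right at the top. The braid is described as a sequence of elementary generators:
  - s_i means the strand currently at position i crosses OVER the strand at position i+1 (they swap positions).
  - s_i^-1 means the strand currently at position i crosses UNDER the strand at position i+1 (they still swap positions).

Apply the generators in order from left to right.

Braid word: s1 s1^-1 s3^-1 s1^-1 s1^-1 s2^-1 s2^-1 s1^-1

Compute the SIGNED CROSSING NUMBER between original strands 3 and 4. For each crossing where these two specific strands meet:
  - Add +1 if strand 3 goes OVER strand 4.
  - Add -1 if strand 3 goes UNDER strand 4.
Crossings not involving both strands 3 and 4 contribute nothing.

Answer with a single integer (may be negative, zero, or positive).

Gen 1: crossing 1x2. Both 3&4? no. Sum: 0
Gen 2: crossing 2x1. Both 3&4? no. Sum: 0
Gen 3: 3 under 4. Both 3&4? yes. Contrib: -1. Sum: -1
Gen 4: crossing 1x2. Both 3&4? no. Sum: -1
Gen 5: crossing 2x1. Both 3&4? no. Sum: -1
Gen 6: crossing 2x4. Both 3&4? no. Sum: -1
Gen 7: crossing 4x2. Both 3&4? no. Sum: -1
Gen 8: crossing 1x2. Both 3&4? no. Sum: -1

Answer: -1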